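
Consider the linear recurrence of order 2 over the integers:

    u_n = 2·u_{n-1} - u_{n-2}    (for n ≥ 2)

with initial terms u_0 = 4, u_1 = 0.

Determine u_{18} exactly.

u_2 = 2·0 + -1·4 = -4
u_3 = 2·-4 + -1·0 = -8
u_4 = 2·-8 + -1·-4 = -12
u_5 = 2·-12 + -1·-8 = -16
u_6 = 2·-16 + -1·-12 = -20
u_7 = 2·-20 + -1·-16 = -24
u_8 = 2·-24 + -1·-20 = -28
u_9 = 2·-28 + -1·-24 = -32
u_10 = 2·-32 + -1·-28 = -36
u_11 = 2·-36 + -1·-32 = -40
u_12 = 2·-40 + -1·-36 = -44
u_13 = 2·-44 + -1·-40 = -48
u_14 = 2·-48 + -1·-44 = -52
u_15 = 2·-52 + -1·-48 = -56
u_16 = 2·-56 + -1·-52 = -60
u_17 = 2·-60 + -1·-56 = -64
u_18 = 2·-64 + -1·-60 = -68

-68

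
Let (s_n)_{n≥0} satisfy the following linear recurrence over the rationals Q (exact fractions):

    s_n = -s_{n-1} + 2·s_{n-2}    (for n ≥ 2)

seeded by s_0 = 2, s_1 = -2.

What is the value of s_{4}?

s_2 = -1·-2 + 2·2 = 6
s_3 = -1·6 + 2·-2 = -10
s_4 = -1·-10 + 2·6 = 22

22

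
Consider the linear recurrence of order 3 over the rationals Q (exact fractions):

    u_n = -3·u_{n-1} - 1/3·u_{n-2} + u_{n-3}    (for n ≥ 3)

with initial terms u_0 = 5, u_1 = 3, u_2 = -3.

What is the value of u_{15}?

1738296517/729

u_3 = -3·-3 + -1/3·3 + 1·5 = 13
u_4 = -3·13 + -1/3·-3 + 1·3 = -35
u_5 = -3·-35 + -1/3·13 + 1·-3 = 293/3
u_6 = -3·293/3 + -1/3·-35 + 1·13 = -805/3
u_7 = -3·-805/3 + -1/3·293/3 + 1·-35 = 6637/9
u_8 = -3·6637/9 + -1/3·-805/3 + 1·293/3 = -18227/9
u_9 = -3·-18227/9 + -1/3·6637/9 + 1·-805/3 = 150161/27
u_10 = -3·150161/27 + -1/3·-18227/9 + 1·6637/9 = -412345/27
u_11 = -3·-412345/27 + -1/3·150161/27 + 1·-18227/9 = 3396901/81
u_12 = -3·3396901/81 + -1/3·-412345/27 + 1·150161/27 = -9327875/81
u_13 = -3·-9327875/81 + -1/3·3396901/81 + 1·-412345/27 = 76842869/243
u_14 = -3·76842869/243 + -1/3·-9327875/81 + 1·3396901/81 = -211010029/243
u_15 = -3·-211010029/243 + -1/3·76842869/243 + 1·-9327875/81 = 1738296517/729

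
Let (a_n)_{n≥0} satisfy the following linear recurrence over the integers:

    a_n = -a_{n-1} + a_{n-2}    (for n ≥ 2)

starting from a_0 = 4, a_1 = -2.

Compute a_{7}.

a_2 = -1·-2 + 1·4 = 6
a_3 = -1·6 + 1·-2 = -8
a_4 = -1·-8 + 1·6 = 14
a_5 = -1·14 + 1·-8 = -22
a_6 = -1·-22 + 1·14 = 36
a_7 = -1·36 + 1·-22 = -58

-58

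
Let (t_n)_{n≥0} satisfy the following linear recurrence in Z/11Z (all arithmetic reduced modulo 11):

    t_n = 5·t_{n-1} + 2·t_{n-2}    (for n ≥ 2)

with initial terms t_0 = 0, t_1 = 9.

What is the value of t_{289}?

t_2 = 5·9 + 2·0 = 1
t_3 = 5·1 + 2·9 = 1
t_4 = 5·1 + 2·1 = 7
t_5 = 5·7 + 2·1 = 4
t_6 = 5·4 + 2·7 = 1
t_7 = 5·1 + 2·4 = 2
t_8 = 5·2 + 2·1 = 1
t_9 = 5·1 + 2·2 = 9
t_10 = 5·9 + 2·1 = 3
t_11 = 5·3 + 2·9 = 0
t_12 = 5·0 + 2·3 = 6
t_13 = 5·6 + 2·0 = 8
t_14 = 5·8 + 2·6 = 8
t_15 = 5·8 + 2·8 = 1
t_16 = 5·1 + 2·8 = 10
t_17 = 5·10 + 2·1 = 8
t_18 = 5·8 + 2·10 = 5
t_19 = 5·5 + 2·8 = 8
t_20 = 5·8 + 2·5 = 6
t_21 = 5·6 + 2·8 = 2
t_22 = 5·2 + 2·6 = 0
t_23 = 5·0 + 2·2 = 4
t_24 = 5·4 + 2·0 = 9
t_25 = 5·9 + 2·4 = 9
t_26 = 5·9 + 2·9 = 8
t_27 = 5·8 + 2·9 = 3
t_28 = 5·3 + 2·8 = 9
t_29 = 5·9 + 2·3 = 7
t_30 = 5·7 + 2·9 = 9
t_31 = 5·9 + 2·7 = 4
t_32 = 5·4 + 2·9 = 5
t_33 = 5·5 + 2·4 = 0
t_34 = 5·0 + 2·5 = 10
t_35 = 5·10 + 2·0 = 6
t_36 = 5·6 + 2·10 = 6
t_37 = 5·6 + 2·6 = 9
t_38 = 5·9 + 2·6 = 2
t_39 = 5·2 + 2·9 = 6
t_40 = 5·6 + 2·2 = 1
t_41 = 5·1 + 2·6 = 6
t_42 = 5·6 + 2·1 = 10
t_43 = 5·10 + 2·6 = 7
t_44 = 5·7 + 2·10 = 0
t_45 = 5·0 + 2·7 = 3
t_46 = 5·3 + 2·0 = 4
t_47 = 5·4 + 2·3 = 4
t_48 = 5·4 + 2·4 = 6
t_49 = 5·6 + 2·4 = 5
t_50 = 5·5 + 2·6 = 4
t_51 = 5·4 + 2·5 = 8
t_52 = 5·8 + 2·4 = 4
t_53 = 5·4 + 2·8 = 3
t_54 = 5·3 + 2·4 = 1
t_55 = 5·1 + 2·3 = 0
t_56 = 5·0 + 2·1 = 2
t_57 = 5·2 + 2·0 = 10
t_58 = 5·10 + 2·2 = 10
t_59 = 5·10 + 2·10 = 4
t_60 = 5·4 + 2·10 = 7
t_61 = 5·7 + 2·4 = 10
t_62 = 5·10 + 2·7 = 9
t_63 = 5·9 + 2·10 = 10
t_64 = 5·10 + 2·9 = 2
t_65 = 5·2 + 2·10 = 8
t_66 = 5·8 + 2·2 = 0
t_67 = 5·0 + 2·8 = 5
t_68 = 5·5 + 2·0 = 3
t_69 = 5·3 + 2·5 = 3
t_70 = 5·3 + 2·3 = 10
t_71 = 5·10 + 2·3 = 1
t_72 = 5·1 + 2·10 = 3
t_73 = 5·3 + 2·1 = 6
t_74 = 5·6 + 2·3 = 3
t_75 = 5·3 + 2·6 = 5
t_76 = 5·5 + 2·3 = 9
t_77 = 5·9 + 2·5 = 0
t_78 = 5·0 + 2·9 = 7
t_79 = 5·7 + 2·0 = 2
t_80 = 5·2 + 2·7 = 2
t_81 = 5·2 + 2·2 = 3
t_82 = 5·3 + 2·2 = 8
t_83 = 5·8 + 2·3 = 2
t_84 = 5·2 + 2·8 = 4
t_85 = 5·4 + 2·2 = 2
t_86 = 5·2 + 2·4 = 7
t_87 = 5·7 + 2·2 = 6
t_88 = 5·6 + 2·7 = 0
t_89 = 5·0 + 2·6 = 1
t_90 = 5·1 + 2·0 = 5
t_91 = 5·5 + 2·1 = 5
t_92 = 5·5 + 2·5 = 2
t_93 = 5·2 + 2·5 = 9
t_94 = 5·9 + 2·2 = 5
t_95 = 5·5 + 2·9 = 10
t_96 = 5·10 + 2·5 = 5
t_97 = 5·5 + 2·10 = 1
t_98 = 5·1 + 2·5 = 4
t_99 = 5·4 + 2·1 = 0
t_100 = 5·0 + 2·4 = 8
t_101 = 5·8 + 2·0 = 7
t_102 = 5·7 + 2·8 = 7
t_103 = 5·7 + 2·7 = 5
t_104 = 5·5 + 2·7 = 6
t_105 = 5·6 + 2·5 = 7
t_106 = 5·7 + 2·6 = 3
t_107 = 5·3 + 2·7 = 7
t_108 = 5·7 + 2·3 = 8
t_109 = 5·8 + 2·7 = 10
t_110 = 5·10 + 2·8 = 0
t_111 = 5·0 + 2·10 = 9
(t_110, t_111) = (0, 9) = (t_0, t_1), so the sequence has period 110.
289 ≡ 69 (mod 110), hence t_289 = t_69 = 3.

3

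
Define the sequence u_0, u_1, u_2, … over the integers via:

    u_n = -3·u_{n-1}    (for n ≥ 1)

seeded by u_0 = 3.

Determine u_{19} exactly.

u_1 = -3·3 = -9
u_2 = -3·-9 = 27
u_3 = -3·27 = -81
u_4 = -3·-81 = 243
u_5 = -3·243 = -729
u_6 = -3·-729 = 2187
u_7 = -3·2187 = -6561
u_8 = -3·-6561 = 19683
u_9 = -3·19683 = -59049
u_10 = -3·-59049 = 177147
u_11 = -3·177147 = -531441
u_12 = -3·-531441 = 1594323
u_13 = -3·1594323 = -4782969
u_14 = -3·-4782969 = 14348907
u_15 = -3·14348907 = -43046721
u_16 = -3·-43046721 = 129140163
u_17 = -3·129140163 = -387420489
u_18 = -3·-387420489 = 1162261467
u_19 = -3·1162261467 = -3486784401

-3486784401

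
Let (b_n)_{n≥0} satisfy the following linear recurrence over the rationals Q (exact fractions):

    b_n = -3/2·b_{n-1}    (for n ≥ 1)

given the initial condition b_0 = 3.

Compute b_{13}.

-4782969/8192

b_1 = -3/2·3 = -9/2
b_2 = -3/2·-9/2 = 27/4
b_3 = -3/2·27/4 = -81/8
b_4 = -3/2·-81/8 = 243/16
b_5 = -3/2·243/16 = -729/32
b_6 = -3/2·-729/32 = 2187/64
b_7 = -3/2·2187/64 = -6561/128
b_8 = -3/2·-6561/128 = 19683/256
b_9 = -3/2·19683/256 = -59049/512
b_10 = -3/2·-59049/512 = 177147/1024
b_11 = -3/2·177147/1024 = -531441/2048
b_12 = -3/2·-531441/2048 = 1594323/4096
b_13 = -3/2·1594323/4096 = -4782969/8192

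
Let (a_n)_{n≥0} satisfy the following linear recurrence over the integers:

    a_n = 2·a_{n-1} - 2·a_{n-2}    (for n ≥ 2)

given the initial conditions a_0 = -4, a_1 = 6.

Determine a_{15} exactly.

-1792

a_2 = 2·6 + -2·-4 = 20
a_3 = 2·20 + -2·6 = 28
a_4 = 2·28 + -2·20 = 16
a_5 = 2·16 + -2·28 = -24
a_6 = 2·-24 + -2·16 = -80
a_7 = 2·-80 + -2·-24 = -112
a_8 = 2·-112 + -2·-80 = -64
a_9 = 2·-64 + -2·-112 = 96
a_10 = 2·96 + -2·-64 = 320
a_11 = 2·320 + -2·96 = 448
a_12 = 2·448 + -2·320 = 256
a_13 = 2·256 + -2·448 = -384
a_14 = 2·-384 + -2·256 = -1280
a_15 = 2·-1280 + -2·-384 = -1792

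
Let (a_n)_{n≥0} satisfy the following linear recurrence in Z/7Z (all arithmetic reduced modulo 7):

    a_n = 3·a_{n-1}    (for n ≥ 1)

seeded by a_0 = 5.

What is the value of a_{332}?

a_1 = 3·5 = 1
a_2 = 3·1 = 3
a_3 = 3·3 = 2
a_4 = 3·2 = 6
a_5 = 3·6 = 4
a_6 = 3·4 = 5
(a_6) = (5) = (a_0), so the sequence has period 6.
332 ≡ 2 (mod 6), hence a_332 = a_2 = 3.

3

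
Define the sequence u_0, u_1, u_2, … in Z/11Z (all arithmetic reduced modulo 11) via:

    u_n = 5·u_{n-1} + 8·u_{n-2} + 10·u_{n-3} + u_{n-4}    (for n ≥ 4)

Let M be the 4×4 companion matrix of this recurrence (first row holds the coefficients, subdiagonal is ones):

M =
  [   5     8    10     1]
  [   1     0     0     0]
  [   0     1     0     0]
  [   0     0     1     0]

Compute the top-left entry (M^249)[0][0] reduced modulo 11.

(M^249)[0][0] is the top entry after applying M 249 times to the unit state (1, 0, 0, 0). Equivalently it is h_{252} for the auxiliary sequence (h_n) obeying the same recurrence with h_3 = 1 and h_i = 0 for 0 ≤ i < 3:
h_4 = 5·1 + 8·0 + 10·0 + 1·0 = 5
h_5 = 5·5 + 8·1 + 10·0 + 1·0 = 0
h_6 = 5·0 + 8·5 + 10·1 + 1·0 = 6
h_7 = 5·6 + 8·0 + 10·5 + 1·1 = 4
h_8 = 5·4 + 8·6 + 10·0 + 1·5 = 7
h_9 = 5·7 + 8·4 + 10·6 + 1·0 = 6
Continuing the recurrence:
  h_10 = 0;  h_11 = 1;  h_12 = 6;  h_13 = 0;  h_14 = 3;  h_15 = 10
  h_16 = 3;  h_17 = 4;  h_18 = 4;  h_19 = 4;  h_20 = 7;  h_21 = 1
  h_22 = 6;  h_23 = 2;  h_24 = 9;  h_25 = 1;  h_26 = 4;  h_27 = 10
  h_28 = 2;  h_29 = 10;  h_30 = 5;  h_31 = 3;  h_32 = 3;  h_33 = 0
  h_34 = 4;  h_35 = 9;  h_36 = 3;  h_37 = 6;  h_38 = 5;  h_39 = 2
  h_40 = 3;  h_41 = 10;  h_42 = 0;  h_43 = 2;  h_44 = 3;  h_45 = 8
  h_46 = 7;  h_47 = 10;  h_48 = 2;  h_49 = 3;  h_50 = 6;  h_51 = 7
  h_52 = 5;  h_53 = 1;  h_54 = 0;  h_55 = 10;  h_56 = 10;  h_57 = 10
  h_58 = 10;  h_59 = 9;  h_60 = 4;  h_61 = 4;  h_62 = 9;  h_63 = 5
  h_64 = 9;  h_65 = 3;  h_66 = 3;  h_67 = 2;  h_68 = 7;  h_69 = 7
  h_70 = 4;  h_71 = 5;  h_72 = 2;  h_73 = 9;  h_74 = 5;  h_75 = 1
  h_76 = 5;  h_77 = 4;  h_78 = 9;  h_79 = 7;  h_80 = 9;  h_81 = 8
  h_82 = 4;  h_83 = 5;  h_84 = 3;  h_85 = 4;  h_86 = 10;  h_87 = 7
  h_88 = 4;  h_89 = 4;  h_90 = 0;  h_91 = 2;  h_92 = 10;  h_93 = 4
  h_94 = 10;  h_95 = 8;  h_96 = 5;  h_97 = 6;  h_98 = 6;  h_99 = 4
  h_100 = 1;  h_101 = 4;  h_102 = 8;  h_103 = 9;  h_104 = 7;  h_105 = 4
  h_106 = 9;  h_107 = 2;  h_108 = 8;  h_109 = 7;  h_110 = 7;  h_111 = 8
  h_112 = 9;  h_113 = 10;  h_114 = 0;  h_115 = 2;  h_116 = 9;  h_117 = 5
  h_118 = 7;  h_119 = 2;  h_120 = 4;  h_121 = 1;  h_122 = 9;  h_123 = 7
  h_124 = 0;  h_125 = 4;  h_126 = 0;  h_127 = 6;  h_128 = 4;  h_129 = 6
  h_130 = 1;  h_131 = 0;  h_132 = 6;  h_133 = 2;  h_134 = 4;  h_135 = 8
  h_136 = 10;  h_137 = 2;  h_138 = 9;  h_139 = 4;  h_140 = 1;  h_141 = 8
  h_142 = 9;  h_143 = 2;  h_144 = 9;  h_145 = 5;  h_146 = 5;  h_147 = 3
  h_148 = 4;  h_149 = 0;  h_150 = 1;  h_151 = 4;  h_152 = 10;  h_153 = 4
  h_154 = 9;  h_155 = 5;  h_156 = 4;  h_157 = 0;  h_158 = 3;  h_159 = 5
  h_160 = 9;  h_161 = 5;  h_162 = 7;  h_163 = 5;  h_164 = 8;  h_165 = 1
  h_166 = 5;  h_167 = 8;  h_168 = 10;  h_169 = 0;  h_170 = 0;  h_171 = 9
  h_172 = 0;  h_173 = 6;  h_174 = 10;  h_175 = 8;  h_176 = 4;  h_177 = 3
  h_178 = 5;  h_179 = 9;  h_180 = 9;  h_181 = 5;  h_182 = 5;  h_183 = 10
  h_184 = 6;  h_185 = 0;  h_186 = 10;  h_187 = 10;  h_188 = 4;  h_189 = 2
  h_190 = 9;  h_191 = 1;  h_192 = 2;  h_193 = 0;  h_194 = 2;  h_195 = 9
  h_196 = 8;  h_197 = 0;  h_198 = 2;  h_199 = 0;  h_200 = 2;  h_201 = 8
  h_202 = 3;  h_203 = 0;  h_204 = 7;  h_205 = 7;  h_206 = 6;  h_207 = 2
  h_208 = 3;  h_209 = 10;  h_210 = 1;  h_211 = 7;  h_212 = 3;  h_213 = 3
  h_214 = 0;  h_215 = 6;  h_216 = 8;  h_217 = 3;  h_218 = 7;  h_219 = 2
  h_220 = 5;  h_221 = 4;  h_222 = 10;  h_223 = 2;  h_224 = 3;  h_225 = 3
  h_226 = 3;  h_227 = 5;  h_228 = 5;  h_229 = 10;  h_230 = 0;  h_231 = 3
  h_232 = 10;  h_233 = 7;  h_234 = 2;  h_235 = 4;  h_236 = 6;  h_237 = 1
  h_238 = 7;  h_239 = 8;  h_240 = 2;  h_241 = 2;  h_242 = 3;  h_243 = 4
  h_244 = 0;  h_245 = 9;  h_246 = 0;  h_247 = 10;  h_248 = 8;  h_249 = 8
  h_250 = 6
h_251 = 5·6 + 8·8 + 10·8 + 1·10 = 8
h_252 = 5·8 + 8·6 + 10·8 + 1·8 = 0

0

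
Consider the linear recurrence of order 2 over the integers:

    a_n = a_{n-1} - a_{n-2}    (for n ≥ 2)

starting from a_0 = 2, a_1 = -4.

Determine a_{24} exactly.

2

a_2 = 1·-4 + -1·2 = -6
a_3 = 1·-6 + -1·-4 = -2
a_4 = 1·-2 + -1·-6 = 4
a_5 = 1·4 + -1·-2 = 6
a_6 = 1·6 + -1·4 = 2
a_7 = 1·2 + -1·6 = -4
(a_6, a_7) = (2, -4) = (a_0, a_1), so the sequence has period 6.
24 ≡ 0 (mod 6), hence a_24 = a_0 = 2.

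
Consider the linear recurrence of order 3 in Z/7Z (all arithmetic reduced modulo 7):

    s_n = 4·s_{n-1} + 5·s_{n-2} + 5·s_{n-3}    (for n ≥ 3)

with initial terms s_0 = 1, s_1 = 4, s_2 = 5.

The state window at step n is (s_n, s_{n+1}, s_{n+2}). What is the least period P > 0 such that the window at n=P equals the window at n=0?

n=0: window = (1, 4, 5)
n=1: window = (4, 5, 3)
n=2: window = (5, 3, 1)
n=3: window = (3, 1, 2)
n=4: window = (1, 2, 0)
n=5: window = (2, 0, 1)
n=6: window = (0, 1, 0)
n=7: window = (1, 0, 5)
n=8: window = (0, 5, 4)
n=9: window = (5, 4, 6)
n=10: window = (4, 6, 6)
n=11: window = (6, 6, 4)
n=12: window = (6, 4, 6)
n=13: window = (4, 6, 4)
n=14: window = (6, 4, 3)
n=15: window = (4, 3, 6)
n=16: window = (3, 6, 3)
n=17: window = (6, 3, 1)
n=18: window = (3, 1, 0)
n=19: window = (1, 0, 6)
n=20: window = (0, 6, 1)
n=21: window = (6, 1, 6)
n=22: window = (1, 6, 3)
n=23: window = (6, 3, 5)
n=24: window = (3, 5, 2)
n=25: window = (5, 2, 6)
n=26: window = (2, 6, 3)
n=27: window = (6, 3, 3)
n=28: window = (3, 3, 1)
n=29: window = (3, 1, 6)
n=30: window = (1, 6, 2)
n=31: window = (6, 2, 1)
n=32: window = (2, 1, 2)
n=33: window = (1, 2, 2)
n=34: window = (2, 2, 2)
n=35: window = (2, 2, 0)
n=36: window = (2, 0, 6)
n=37: window = (0, 6, 6)
n=38: window = (6, 6, 5)
n=39: window = (6, 5, 3)
n=40: window = (5, 3, 4)
…
n=340: window = (6, 1, 1)
n=341: window = (1, 1, 4)
n=342: window = (1, 4, 5)
window at n=342 equals window at n=0 → period = 342

342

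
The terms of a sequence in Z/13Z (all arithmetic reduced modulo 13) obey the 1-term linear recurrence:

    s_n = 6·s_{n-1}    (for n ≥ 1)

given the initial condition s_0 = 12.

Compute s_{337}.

s_1 = 6·12 = 7
s_2 = 6·7 = 3
s_3 = 6·3 = 5
s_4 = 6·5 = 4
s_5 = 6·4 = 11
s_6 = 6·11 = 1
s_7 = 6·1 = 6
s_8 = 6·6 = 10
s_9 = 6·10 = 8
s_10 = 6·8 = 9
s_11 = 6·9 = 2
s_12 = 6·2 = 12
(s_12) = (12) = (s_0), so the sequence has period 12.
337 ≡ 1 (mod 12), hence s_337 = s_1 = 7.

7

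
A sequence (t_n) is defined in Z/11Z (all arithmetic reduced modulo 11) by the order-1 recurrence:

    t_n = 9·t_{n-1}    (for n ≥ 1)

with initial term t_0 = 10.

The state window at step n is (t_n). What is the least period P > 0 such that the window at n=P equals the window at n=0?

n=0: window = (10)
n=1: window = (2)
n=2: window = (7)
n=3: window = (8)
n=4: window = (6)
n=5: window = (10)
window at n=5 equals window at n=0 → period = 5

5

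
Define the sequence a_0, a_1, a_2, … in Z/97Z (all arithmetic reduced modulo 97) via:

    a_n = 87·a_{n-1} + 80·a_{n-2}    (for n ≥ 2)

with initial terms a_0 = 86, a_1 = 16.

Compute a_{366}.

a_2 = 87·16 + 80·86 = 27
a_3 = 87·27 + 80·16 = 40
a_4 = 87·40 + 80·27 = 14
a_5 = 87·14 + 80·40 = 53
a_6 = 87·53 + 80·14 = 8
a_7 = 87·8 + 80·53 = 86
a_8 = 87·86 + 80·8 = 71
a_9 = 87·71 + 80·86 = 59
a_10 = 87·59 + 80·71 = 46
a_11 = 87·46 + 80·59 = 89
a_12 = 87·89 + 80·46 = 74
a_13 = 87·74 + 80·89 = 75
a_14 = 87·75 + 80·74 = 29
a_15 = 87·29 + 80·75 = 84
a_16 = 87·84 + 80·29 = 25
a_17 = 87·25 + 80·84 = 68
a_18 = 87·68 + 80·25 = 59
a_19 = 87·59 + 80·68 = 0
a_20 = 87·0 + 80·59 = 64
a_21 = 87·64 + 80·0 = 39
a_22 = 87·39 + 80·64 = 74
a_23 = 87·74 + 80·39 = 52
a_24 = 87·52 + 80·74 = 65
a_25 = 87·65 + 80·52 = 18
a_26 = 87·18 + 80·65 = 73
a_27 = 87·73 + 80·18 = 31
a_28 = 87·31 + 80·73 = 1
a_29 = 87·1 + 80·31 = 45
a_30 = 87·45 + 80·1 = 18
a_31 = 87·18 + 80·45 = 25
a_32 = 87·25 + 80·18 = 26
a_33 = 87·26 + 80·25 = 91
a_34 = 87·91 + 80·26 = 6
a_35 = 87·6 + 80·91 = 42
a_36 = 87·42 + 80·6 = 60
a_37 = 87·60 + 80·42 = 44
a_38 = 87·44 + 80·60 = 92
a_39 = 87·92 + 80·44 = 78
a_40 = 87·78 + 80·92 = 81
a_41 = 87·81 + 80·78 = 95
a_42 = 87·95 + 80·81 = 1
a_43 = 87·1 + 80·95 = 24
a_44 = 87·24 + 80·1 = 34
a_45 = 87·34 + 80·24 = 28
a_46 = 87·28 + 80·34 = 15
a_47 = 87·15 + 80·28 = 53
a_48 = 87·53 + 80·15 = 88
a_49 = 87·88 + 80·53 = 62
a_50 = 87·62 + 80·88 = 18
a_51 = 87·18 + 80·62 = 27
a_52 = 87·27 + 80·18 = 6
a_53 = 87·6 + 80·27 = 63
a_54 = 87·63 + 80·6 = 44
a_55 = 87·44 + 80·63 = 41
a_56 = 87·41 + 80·44 = 6
a_57 = 87·6 + 80·41 = 19
a_58 = 87·19 + 80·6 = 96
a_59 = 87·96 + 80·19 = 75
a_60 = 87·75 + 80·96 = 43
a_61 = 87·43 + 80·75 = 41
a_62 = 87·41 + 80·43 = 23
a_63 = 87·23 + 80·41 = 43
a_64 = 87·43 + 80·23 = 52
a_65 = 87·52 + 80·43 = 10
a_66 = 87·10 + 80·52 = 83
a_67 = 87·83 + 80·10 = 67
a_68 = 87·67 + 80·83 = 53
a_69 = 87·53 + 80·67 = 77
a_70 = 87·77 + 80·53 = 75
a_71 = 87·75 + 80·77 = 75
a_72 = 87·75 + 80·75 = 12
a_73 = 87·12 + 80·75 = 60
a_74 = 87·60 + 80·12 = 69
a_75 = 87·69 + 80·60 = 36
a_76 = 87·36 + 80·69 = 19
a_77 = 87·19 + 80·36 = 71
a_78 = 87·71 + 80·19 = 34
a_79 = 87·34 + 80·71 = 5
a_80 = 87·5 + 80·34 = 51
a_81 = 87·51 + 80·5 = 84
a_82 = 87·84 + 80·51 = 39
a_83 = 87·39 + 80·84 = 25
a_84 = 87·25 + 80·39 = 57
a_85 = 87·57 + 80·25 = 72
a_86 = 87·72 + 80·57 = 57
a_87 = 87·57 + 80·72 = 49
a_88 = 87·49 + 80·57 = 93
a_89 = 87·93 + 80·49 = 80
a_90 = 87·80 + 80·93 = 44
a_91 = 87·44 + 80·80 = 43
a_92 = 87·43 + 80·44 = 83
a_93 = 87·83 + 80·43 = 88
a_94 = 87·88 + 80·83 = 37
a_95 = 87·37 + 80·88 = 74
a_96 = 87·74 + 80·37 = 86
a_97 = 87·86 + 80·74 = 16
(a_96, a_97) = (86, 16) = (a_0, a_1), so the sequence has period 96.
366 ≡ 78 (mod 96), hence a_366 = a_78 = 34.

34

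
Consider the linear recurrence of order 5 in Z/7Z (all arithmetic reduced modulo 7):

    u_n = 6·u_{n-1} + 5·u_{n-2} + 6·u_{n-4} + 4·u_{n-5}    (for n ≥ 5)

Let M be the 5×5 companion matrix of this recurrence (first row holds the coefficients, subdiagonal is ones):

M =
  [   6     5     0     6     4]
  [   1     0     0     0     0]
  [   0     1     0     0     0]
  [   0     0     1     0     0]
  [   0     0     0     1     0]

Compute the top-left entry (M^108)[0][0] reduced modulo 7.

2

(M^108)[0][0] is the top entry after applying M 108 times to the unit state (1, 0, 0, 0, 0). Equivalently it is h_{112} for the auxiliary sequence (h_n) obeying the same recurrence with h_4 = 1 and h_i = 0 for 0 ≤ i < 4:
h_5 = 6·1 + 5·0 + 0·0 + 6·0 + 4·0 = 6
h_6 = 6·6 + 5·1 + 0·0 + 6·0 + 4·0 = 6
h_7 = 6·6 + 5·6 + 0·1 + 6·0 + 4·0 = 3
h_8 = 6·3 + 5·6 + 0·6 + 6·1 + 4·0 = 5
h_9 = 6·5 + 5·3 + 0·6 + 6·6 + 4·1 = 1
h_10 = 6·1 + 5·5 + 0·3 + 6·6 + 4·6 = 0
h_11 = 6·0 + 5·1 + 0·5 + 6·3 + 4·6 = 5
h_12 = 6·5 + 5·0 + 0·1 + 6·5 + 4·3 = 2
h_13 = 6·2 + 5·5 + 0·0 + 6·1 + 4·5 = 0
h_14 = 6·0 + 5·2 + 0·5 + 6·0 + 4·1 = 0
h_15 = 6·0 + 5·0 + 0·2 + 6·5 + 4·0 = 2
h_16 = 6·2 + 5·0 + 0·0 + 6·2 + 4·5 = 2
h_17 = 6·2 + 5·2 + 0·0 + 6·0 + 4·2 = 2
h_18 = 6·2 + 5·2 + 0·2 + 6·0 + 4·0 = 1
h_19 = 6·1 + 5·2 + 0·2 + 6·2 + 4·0 = 0
h_20 = 6·0 + 5·1 + 0·2 + 6·2 + 4·2 = 4
h_21 = 6·4 + 5·0 + 0·1 + 6·2 + 4·2 = 2
h_22 = 6·2 + 5·4 + 0·0 + 6·1 + 4·2 = 4
h_23 = 6·4 + 5·2 + 0·4 + 6·0 + 4·1 = 3
h_24 = 6·3 + 5·4 + 0·2 + 6·4 + 4·0 = 6
h_25 = 6·6 + 5·3 + 0·4 + 6·2 + 4·4 = 2
h_26 = 6·2 + 5·6 + 0·3 + 6·4 + 4·2 = 4
h_27 = 6·4 + 5·2 + 0·6 + 6·3 + 4·4 = 5
h_28 = 6·5 + 5·4 + 0·2 + 6·6 + 4·3 = 0
h_29 = 6·0 + 5·5 + 0·4 + 6·2 + 4·6 = 5
h_30 = 6·5 + 5·0 + 0·5 + 6·4 + 4·2 = 6
h_31 = 6·6 + 5·5 + 0·0 + 6·5 + 4·4 = 2
h_32 = 6·2 + 5·6 + 0·5 + 6·0 + 4·5 = 6
h_33 = 6·6 + 5·2 + 0·6 + 6·5 + 4·0 = 6
h_34 = 6·6 + 5·6 + 0·2 + 6·6 + 4·5 = 3
h_35 = 6·3 + 5·6 + 0·6 + 6·2 + 4·6 = 0
h_36 = 6·0 + 5·3 + 0·6 + 6·6 + 4·2 = 3
h_37 = 6·3 + 5·0 + 0·3 + 6·6 + 4·6 = 1
h_38 = 6·1 + 5·3 + 0·0 + 6·3 + 4·6 = 0
h_39 = 6·0 + 5·1 + 0·3 + 6·0 + 4·3 = 3
h_40 = 6·3 + 5·0 + 0·1 + 6·3 + 4·0 = 1
h_41 = 6·1 + 5·3 + 0·0 + 6·1 + 4·3 = 4
h_42 = 6·4 + 5·1 + 0·3 + 6·0 + 4·1 = 5
h_43 = 6·5 + 5·4 + 0·1 + 6·3 + 4·0 = 5
h_44 = 6·5 + 5·5 + 0·4 + 6·1 + 4·3 = 3
h_45 = 6·3 + 5·5 + 0·5 + 6·4 + 4·1 = 1
h_46 = 6·1 + 5·3 + 0·5 + 6·5 + 4·4 = 4
h_47 = 6·4 + 5·1 + 0·3 + 6·5 + 4·5 = 2
h_48 = 6·2 + 5·4 + 0·1 + 6·3 + 4·5 = 0
h_49 = 6·0 + 5·2 + 0·4 + 6·1 + 4·3 = 0
h_50 = 6·0 + 5·0 + 0·2 + 6·4 + 4·1 = 0
h_51 = 6·0 + 5·0 + 0·0 + 6·2 + 4·4 = 0
h_52 = 6·0 + 5·0 + 0·0 + 6·0 + 4·2 = 1
(h_48, h_49, h_50, h_51, h_52) = (0, 0, 0, 0, 1) = (h_0, h_1, h_2, h_3, h_4), so the sequence has period 48.
112 ≡ 16 (mod 48), hence h_112 = h_16 = 2.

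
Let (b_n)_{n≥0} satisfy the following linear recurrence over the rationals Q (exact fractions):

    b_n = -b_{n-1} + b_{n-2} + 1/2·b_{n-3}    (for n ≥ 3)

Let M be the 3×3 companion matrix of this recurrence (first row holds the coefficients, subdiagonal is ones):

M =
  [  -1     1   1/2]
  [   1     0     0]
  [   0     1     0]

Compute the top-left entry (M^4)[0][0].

(M^4)[0][0] is the top entry after applying M 4 times to the unit state (1, 0, 0). Equivalently it is h_{6} for the auxiliary sequence (h_n) obeying the same recurrence with h_2 = 1 and h_i = 0 for 0 ≤ i < 2:
h_3 = -1·1 + 1·0 + 1/2·0 = -1
h_4 = -1·-1 + 1·1 + 1/2·0 = 2
h_5 = -1·2 + 1·-1 + 1/2·1 = -5/2
h_6 = -1·-5/2 + 1·2 + 1/2·-1 = 4

4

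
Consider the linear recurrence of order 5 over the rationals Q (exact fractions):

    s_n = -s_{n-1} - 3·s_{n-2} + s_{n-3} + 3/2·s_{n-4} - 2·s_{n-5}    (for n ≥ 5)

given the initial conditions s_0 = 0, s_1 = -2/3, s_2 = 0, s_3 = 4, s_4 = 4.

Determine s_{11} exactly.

s_5 = -1·4 + -3·4 + 1·0 + 3/2·-2/3 + -2·0 = -17
s_6 = -1·-17 + -3·4 + 1·4 + 3/2·0 + -2·-2/3 = 31/3
s_7 = -1·31/3 + -3·-17 + 1·4 + 3/2·4 + -2·0 = 152/3
s_8 = -1·152/3 + -3·31/3 + 1·-17 + 3/2·4 + -2·4 = -302/3
s_9 = -1·-302/3 + -3·152/3 + 1·31/3 + 3/2·-17 + -2·4 = -149/2
s_10 = -1·-149/2 + -3·-302/3 + 1·152/3 + 3/2·31/3 + -2·-17 = 1430/3
s_11 = -1·1430/3 + -3·-149/2 + 1·-302/3 + 3/2·152/3 + -2·31/3 = -597/2

-597/2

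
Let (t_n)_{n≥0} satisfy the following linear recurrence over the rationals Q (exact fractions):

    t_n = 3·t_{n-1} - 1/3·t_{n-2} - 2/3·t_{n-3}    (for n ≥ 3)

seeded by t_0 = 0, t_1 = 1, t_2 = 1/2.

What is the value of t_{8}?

t_3 = 3·1/2 + -1/3·1 + -2/3·0 = 7/6
t_4 = 3·7/6 + -1/3·1/2 + -2/3·1 = 8/3
t_5 = 3·8/3 + -1/3·7/6 + -2/3·1/2 = 131/18
t_6 = 3·131/18 + -1/3·8/3 + -2/3·7/6 = 121/6
t_7 = 3·121/6 + -1/3·131/18 + -2/3·8/3 = 1520/27
t_8 = 3·1520/27 + -1/3·121/6 + -2/3·131/18 = 8495/54

8495/54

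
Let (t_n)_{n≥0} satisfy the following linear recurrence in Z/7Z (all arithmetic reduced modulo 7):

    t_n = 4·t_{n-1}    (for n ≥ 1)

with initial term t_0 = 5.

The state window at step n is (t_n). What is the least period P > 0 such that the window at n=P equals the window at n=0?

3

n=0: window = (5)
n=1: window = (6)
n=2: window = (3)
n=3: window = (5)
window at n=3 equals window at n=0 → period = 3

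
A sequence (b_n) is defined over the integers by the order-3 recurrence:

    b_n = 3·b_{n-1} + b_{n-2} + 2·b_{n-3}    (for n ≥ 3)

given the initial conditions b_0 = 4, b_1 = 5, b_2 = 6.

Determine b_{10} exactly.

182981

b_3 = 3·6 + 1·5 + 2·4 = 31
b_4 = 3·31 + 1·6 + 2·5 = 109
b_5 = 3·109 + 1·31 + 2·6 = 370
b_6 = 3·370 + 1·109 + 2·31 = 1281
b_7 = 3·1281 + 1·370 + 2·109 = 4431
b_8 = 3·4431 + 1·1281 + 2·370 = 15314
b_9 = 3·15314 + 1·4431 + 2·1281 = 52935
b_10 = 3·52935 + 1·15314 + 2·4431 = 182981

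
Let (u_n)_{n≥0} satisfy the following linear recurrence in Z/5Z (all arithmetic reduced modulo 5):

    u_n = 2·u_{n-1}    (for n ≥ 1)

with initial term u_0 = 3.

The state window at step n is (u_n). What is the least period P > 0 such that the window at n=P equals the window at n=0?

4

n=0: window = (3)
n=1: window = (1)
n=2: window = (2)
n=3: window = (4)
n=4: window = (3)
window at n=4 equals window at n=0 → period = 4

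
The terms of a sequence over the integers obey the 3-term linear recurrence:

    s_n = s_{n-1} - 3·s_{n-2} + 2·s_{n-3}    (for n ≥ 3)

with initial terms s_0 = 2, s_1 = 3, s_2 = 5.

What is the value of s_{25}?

s_3 = 1·5 + -3·3 + 2·2 = 0
s_4 = 1·0 + -3·5 + 2·3 = -9
s_5 = 1·-9 + -3·0 + 2·5 = 1
s_6 = 1·1 + -3·-9 + 2·0 = 28
s_7 = 1·28 + -3·1 + 2·-9 = 7
s_8 = 1·7 + -3·28 + 2·1 = -75
s_9 = 1·-75 + -3·7 + 2·28 = -40
s_10 = 1·-40 + -3·-75 + 2·7 = 199
s_11 = 1·199 + -3·-40 + 2·-75 = 169
s_12 = 1·169 + -3·199 + 2·-40 = -508
s_13 = 1·-508 + -3·169 + 2·199 = -617
s_14 = 1·-617 + -3·-508 + 2·169 = 1245
s_15 = 1·1245 + -3·-617 + 2·-508 = 2080
s_16 = 1·2080 + -3·1245 + 2·-617 = -2889
s_17 = 1·-2889 + -3·2080 + 2·1245 = -6639
s_18 = 1·-6639 + -3·-2889 + 2·2080 = 6188
s_19 = 1·6188 + -3·-6639 + 2·-2889 = 20327
s_20 = 1·20327 + -3·6188 + 2·-6639 = -11515
s_21 = 1·-11515 + -3·20327 + 2·6188 = -60120
s_22 = 1·-60120 + -3·-11515 + 2·20327 = 15079
s_23 = 1·15079 + -3·-60120 + 2·-11515 = 172409
s_24 = 1·172409 + -3·15079 + 2·-60120 = 6932
s_25 = 1·6932 + -3·172409 + 2·15079 = -480137

-480137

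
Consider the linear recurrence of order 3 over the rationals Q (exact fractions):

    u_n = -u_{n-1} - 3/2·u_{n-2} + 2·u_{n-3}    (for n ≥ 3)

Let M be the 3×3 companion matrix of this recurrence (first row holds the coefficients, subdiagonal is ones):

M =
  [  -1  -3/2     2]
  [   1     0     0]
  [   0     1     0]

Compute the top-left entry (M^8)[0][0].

(M^8)[0][0] is the top entry after applying M 8 times to the unit state (1, 0, 0). Equivalently it is h_{10} for the auxiliary sequence (h_n) obeying the same recurrence with h_2 = 1 and h_i = 0 for 0 ≤ i < 2:
h_3 = -1·1 + -3/2·0 + 2·0 = -1
h_4 = -1·-1 + -3/2·1 + 2·0 = -1/2
h_5 = -1·-1/2 + -3/2·-1 + 2·1 = 4
h_6 = -1·4 + -3/2·-1/2 + 2·-1 = -21/4
h_7 = -1·-21/4 + -3/2·4 + 2·-1/2 = -7/4
h_8 = -1·-7/4 + -3/2·-21/4 + 2·4 = 141/8
h_9 = -1·141/8 + -3/2·-7/4 + 2·-21/4 = -51/2
h_10 = -1·-51/2 + -3/2·141/8 + 2·-7/4 = -71/16

-71/16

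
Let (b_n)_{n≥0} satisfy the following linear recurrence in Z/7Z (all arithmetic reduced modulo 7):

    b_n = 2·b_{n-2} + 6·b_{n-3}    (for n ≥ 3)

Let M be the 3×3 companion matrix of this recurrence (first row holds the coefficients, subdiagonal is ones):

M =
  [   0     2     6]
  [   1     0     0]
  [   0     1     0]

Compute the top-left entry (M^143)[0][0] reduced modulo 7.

0

(M^143)[0][0] is the top entry after applying M 143 times to the unit state (1, 0, 0). Equivalently it is h_{145} for the auxiliary sequence (h_n) obeying the same recurrence with h_2 = 1 and h_i = 0 for 0 ≤ i < 2:
h_3 = 0·1 + 2·0 + 6·0 = 0
h_4 = 0·0 + 2·1 + 6·0 = 2
h_5 = 0·2 + 2·0 + 6·1 = 6
h_6 = 0·6 + 2·2 + 6·0 = 4
h_7 = 0·4 + 2·6 + 6·2 = 3
h_8 = 0·3 + 2·4 + 6·6 = 2
h_9 = 0·2 + 2·3 + 6·4 = 2
h_10 = 0·2 + 2·2 + 6·3 = 1
h_11 = 0·1 + 2·2 + 6·2 = 2
h_12 = 0·2 + 2·1 + 6·2 = 0
h_13 = 0·0 + 2·2 + 6·1 = 3
h_14 = 0·3 + 2·0 + 6·2 = 5
h_15 = 0·5 + 2·3 + 6·0 = 6
h_16 = 0·6 + 2·5 + 6·3 = 0
h_17 = 0·0 + 2·6 + 6·5 = 0
h_18 = 0·0 + 2·0 + 6·6 = 1
(h_16, h_17, h_18) = (0, 0, 1) = (h_0, h_1, h_2), so the sequence has period 16.
145 ≡ 1 (mod 16), hence h_145 = h_1 = 0.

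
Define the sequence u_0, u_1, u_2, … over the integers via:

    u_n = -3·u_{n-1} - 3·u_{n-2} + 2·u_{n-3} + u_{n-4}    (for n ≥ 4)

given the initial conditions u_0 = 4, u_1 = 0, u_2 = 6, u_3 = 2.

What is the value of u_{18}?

u_4 = -3·2 + -3·6 + 2·0 + 1·4 = -20
u_5 = -3·-20 + -3·2 + 2·6 + 1·0 = 66
u_6 = -3·66 + -3·-20 + 2·2 + 1·6 = -128
u_7 = -3·-128 + -3·66 + 2·-20 + 1·2 = 148
u_8 = -3·148 + -3·-128 + 2·66 + 1·-20 = 52
u_9 = -3·52 + -3·148 + 2·-128 + 1·66 = -790
u_10 = -3·-790 + -3·52 + 2·148 + 1·-128 = 2382
u_11 = -3·2382 + -3·-790 + 2·52 + 1·148 = -4524
u_12 = -3·-4524 + -3·2382 + 2·-790 + 1·52 = 4898
u_13 = -3·4898 + -3·-4524 + 2·2382 + 1·-790 = 2852
u_14 = -3·2852 + -3·4898 + 2·-4524 + 1·2382 = -29916
u_15 = -3·-29916 + -3·2852 + 2·4898 + 1·-4524 = 86464
u_16 = -3·86464 + -3·-29916 + 2·2852 + 1·4898 = -159042
u_17 = -3·-159042 + -3·86464 + 2·-29916 + 1·2852 = 160754
u_18 = -3·160754 + -3·-159042 + 2·86464 + 1·-29916 = 137876

137876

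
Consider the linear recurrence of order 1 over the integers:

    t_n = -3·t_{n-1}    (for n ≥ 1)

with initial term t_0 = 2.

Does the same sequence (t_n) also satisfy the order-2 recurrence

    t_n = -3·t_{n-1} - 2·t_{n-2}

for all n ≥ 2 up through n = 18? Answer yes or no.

no

Terms t_0..t_18: 2, -6, 18, -54, 162, -486, 1458, -4374, 13122, -39366, 118098, -354294, 1062882, -3188646, 9565938, -28697814, 86093442, -258280326, 774840978
n=2: candidate gives 14, actual t_2 = 18 ✗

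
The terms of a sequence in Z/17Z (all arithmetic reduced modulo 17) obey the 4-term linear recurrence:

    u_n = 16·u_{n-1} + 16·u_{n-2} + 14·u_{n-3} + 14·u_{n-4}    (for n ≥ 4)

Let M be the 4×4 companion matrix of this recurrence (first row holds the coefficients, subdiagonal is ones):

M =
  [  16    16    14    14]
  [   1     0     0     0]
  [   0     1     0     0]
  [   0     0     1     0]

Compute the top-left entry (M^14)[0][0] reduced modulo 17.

9

(M^14)[0][0] is the top entry after applying M 14 times to the unit state (1, 0, 0, 0). Equivalently it is h_{17} for the auxiliary sequence (h_n) obeying the same recurrence with h_3 = 1 and h_i = 0 for 0 ≤ i < 3:
h_4 = 16·1 + 16·0 + 14·0 + 14·0 = 16
h_5 = 16·16 + 16·1 + 14·0 + 14·0 = 0
h_6 = 16·0 + 16·16 + 14·1 + 14·0 = 15
h_7 = 16·15 + 16·0 + 14·16 + 14·1 = 2
h_8 = 16·2 + 16·15 + 14·0 + 14·16 = 3
h_9 = 16·3 + 16·2 + 14·15 + 14·0 = 1
h_10 = 16·1 + 16·3 + 14·2 + 14·15 = 13
h_11 = 16·13 + 16·1 + 14·3 + 14·2 = 5
h_12 = 16·5 + 16·13 + 14·1 + 14·3 = 4
h_13 = 16·4 + 16·5 + 14·13 + 14·1 = 0
h_14 = 16·0 + 16·4 + 14·5 + 14·13 = 10
h_15 = 16·10 + 16·0 + 14·4 + 14·5 = 14
h_16 = 16·14 + 16·10 + 14·0 + 14·4 = 15
h_17 = 16·15 + 16·14 + 14·10 + 14·0 = 9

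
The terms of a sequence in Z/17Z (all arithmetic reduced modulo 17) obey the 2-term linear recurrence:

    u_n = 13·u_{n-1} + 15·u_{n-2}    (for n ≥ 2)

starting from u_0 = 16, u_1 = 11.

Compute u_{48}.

u_2 = 13·11 + 15·16 = 9
u_3 = 13·9 + 15·11 = 10
u_4 = 13·10 + 15·9 = 10
u_5 = 13·10 + 15·10 = 8
u_6 = 13·8 + 15·10 = 16
u_7 = 13·16 + 15·8 = 5
u_8 = 13·5 + 15·16 = 16
u_9 = 13·16 + 15·5 = 11
(u_8, u_9) = (16, 11) = (u_0, u_1), so the sequence has period 8.
48 ≡ 0 (mod 8), hence u_48 = u_0 = 16.

16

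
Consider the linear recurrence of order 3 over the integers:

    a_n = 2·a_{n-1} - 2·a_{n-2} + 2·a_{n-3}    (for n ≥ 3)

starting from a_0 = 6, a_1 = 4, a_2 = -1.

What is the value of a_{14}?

a_3 = 2·-1 + -2·4 + 2·6 = 2
a_4 = 2·2 + -2·-1 + 2·4 = 14
a_5 = 2·14 + -2·2 + 2·-1 = 22
a_6 = 2·22 + -2·14 + 2·2 = 20
a_7 = 2·20 + -2·22 + 2·14 = 24
a_8 = 2·24 + -2·20 + 2·22 = 52
a_9 = 2·52 + -2·24 + 2·20 = 96
a_10 = 2·96 + -2·52 + 2·24 = 136
a_11 = 2·136 + -2·96 + 2·52 = 184
a_12 = 2·184 + -2·136 + 2·96 = 288
a_13 = 2·288 + -2·184 + 2·136 = 480
a_14 = 2·480 + -2·288 + 2·184 = 752

752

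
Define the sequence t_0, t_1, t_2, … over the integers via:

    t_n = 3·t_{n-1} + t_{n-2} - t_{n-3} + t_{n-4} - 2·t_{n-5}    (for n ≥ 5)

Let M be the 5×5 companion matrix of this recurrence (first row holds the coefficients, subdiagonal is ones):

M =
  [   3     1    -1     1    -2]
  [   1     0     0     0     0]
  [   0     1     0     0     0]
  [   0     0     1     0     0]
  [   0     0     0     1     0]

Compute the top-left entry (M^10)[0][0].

(M^10)[0][0] is the top entry after applying M 10 times to the unit state (1, 0, 0, 0, 0). Equivalently it is h_{14} for the auxiliary sequence (h_n) obeying the same recurrence with h_4 = 1 and h_i = 0 for 0 ≤ i < 4:
h_5 = 3·1 + 1·0 + -1·0 + 1·0 + -2·0 = 3
h_6 = 3·3 + 1·1 + -1·0 + 1·0 + -2·0 = 10
h_7 = 3·10 + 1·3 + -1·1 + 1·0 + -2·0 = 32
h_8 = 3·32 + 1·10 + -1·3 + 1·1 + -2·0 = 104
h_9 = 3·104 + 1·32 + -1·10 + 1·3 + -2·1 = 335
h_10 = 3·335 + 1·104 + -1·32 + 1·10 + -2·3 = 1081
h_11 = 3·1081 + 1·335 + -1·104 + 1·32 + -2·10 = 3486
h_12 = 3·3486 + 1·1081 + -1·335 + 1·104 + -2·32 = 11244
h_13 = 3·11244 + 1·3486 + -1·1081 + 1·335 + -2·104 = 36264
h_14 = 3·36264 + 1·11244 + -1·3486 + 1·1081 + -2·335 = 116961

116961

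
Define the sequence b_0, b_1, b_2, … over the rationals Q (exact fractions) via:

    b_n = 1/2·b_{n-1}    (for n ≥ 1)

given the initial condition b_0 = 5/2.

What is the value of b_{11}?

5/4096

b_1 = 1/2·5/2 = 5/4
b_2 = 1/2·5/4 = 5/8
b_3 = 1/2·5/8 = 5/16
b_4 = 1/2·5/16 = 5/32
b_5 = 1/2·5/32 = 5/64
b_6 = 1/2·5/64 = 5/128
b_7 = 1/2·5/128 = 5/256
b_8 = 1/2·5/256 = 5/512
b_9 = 1/2·5/512 = 5/1024
b_10 = 1/2·5/1024 = 5/2048
b_11 = 1/2·5/2048 = 5/4096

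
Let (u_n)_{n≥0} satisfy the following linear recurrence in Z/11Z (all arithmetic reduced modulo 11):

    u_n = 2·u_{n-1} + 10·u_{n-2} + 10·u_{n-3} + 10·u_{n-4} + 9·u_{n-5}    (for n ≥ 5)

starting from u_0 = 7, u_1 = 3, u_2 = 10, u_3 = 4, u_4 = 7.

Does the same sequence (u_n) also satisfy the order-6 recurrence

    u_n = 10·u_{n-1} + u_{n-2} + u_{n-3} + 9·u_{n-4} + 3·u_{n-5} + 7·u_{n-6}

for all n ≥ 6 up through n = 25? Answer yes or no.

no

Terms u_0..u_25: 7, 3, 10, 4, 7, 5, 5, 7, 0, 2, 4, 0, 2, 9, 8, 8, 8, 9, 9, 10, 0, 0, 7, 8, 0, 7
n=6: candidate gives 0, actual u_6 = 5 ✗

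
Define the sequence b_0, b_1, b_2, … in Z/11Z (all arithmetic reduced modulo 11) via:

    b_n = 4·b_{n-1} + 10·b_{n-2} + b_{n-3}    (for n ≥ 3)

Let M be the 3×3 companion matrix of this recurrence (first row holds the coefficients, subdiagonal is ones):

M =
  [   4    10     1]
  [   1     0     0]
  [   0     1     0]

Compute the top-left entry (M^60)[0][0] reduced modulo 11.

(M^60)[0][0] is the top entry after applying M 60 times to the unit state (1, 0, 0). Equivalently it is h_{62} for the auxiliary sequence (h_n) obeying the same recurrence with h_2 = 1 and h_i = 0 for 0 ≤ i < 2:
h_3 = 4·1 + 10·0 + 1·0 = 4
h_4 = 4·4 + 10·1 + 1·0 = 4
h_5 = 4·4 + 10·4 + 1·1 = 2
h_6 = 4·2 + 10·4 + 1·4 = 8
h_7 = 4·8 + 10·2 + 1·4 = 1
h_8 = 4·1 + 10·8 + 1·2 = 9
h_9 = 4·9 + 10·1 + 1·8 = 10
h_10 = 4·10 + 10·9 + 1·1 = 10
h_11 = 4·10 + 10·10 + 1·9 = 6
h_12 = 4·6 + 10·10 + 1·10 = 2
h_13 = 4·2 + 10·6 + 1·10 = 1
h_14 = 4·1 + 10·2 + 1·6 = 8
h_15 = 4·8 + 10·1 + 1·2 = 0
h_16 = 4·0 + 10·8 + 1·1 = 4
h_17 = 4·4 + 10·0 + 1·8 = 2
h_18 = 4·2 + 10·4 + 1·0 = 4
h_19 = 4·4 + 10·2 + 1·4 = 7
h_20 = 4·7 + 10·4 + 1·2 = 4
h_21 = 4·4 + 10·7 + 1·4 = 2
h_22 = 4·2 + 10·4 + 1·7 = 0
h_23 = 4·0 + 10·2 + 1·4 = 2
h_24 = 4·2 + 10·0 + 1·2 = 10
h_25 = 4·10 + 10·2 + 1·0 = 5
h_26 = 4·5 + 10·10 + 1·2 = 1
h_27 = 4·1 + 10·5 + 1·10 = 9
h_28 = 4·9 + 10·1 + 1·5 = 7
h_29 = 4·7 + 10·9 + 1·1 = 9
h_30 = 4·9 + 10·7 + 1·9 = 5
h_31 = 4·5 + 10·9 + 1·7 = 7
h_32 = 4·7 + 10·5 + 1·9 = 10
h_33 = 4·10 + 10·7 + 1·5 = 5
h_34 = 4·5 + 10·10 + 1·7 = 6
h_35 = 4·6 + 10·5 + 1·10 = 7
h_36 = 4·7 + 10·6 + 1·5 = 5
h_37 = 4·5 + 10·7 + 1·6 = 8
h_38 = 4·8 + 10·5 + 1·7 = 1
h_39 = 4·1 + 10·8 + 1·5 = 1
h_40 = 4·1 + 10·1 + 1·8 = 0
h_41 = 4·0 + 10·1 + 1·1 = 0
h_42 = 4·0 + 10·0 + 1·1 = 1
h_43 = 4·1 + 10·0 + 1·0 = 4
h_44 = 4·4 + 10·1 + 1·0 = 4
h_45 = 4·4 + 10·4 + 1·1 = 2
h_46 = 4·2 + 10·4 + 1·4 = 8
h_47 = 4·8 + 10·2 + 1·4 = 1
h_48 = 4·1 + 10·8 + 1·2 = 9
h_49 = 4·9 + 10·1 + 1·8 = 10
h_50 = 4·10 + 10·9 + 1·1 = 10
h_51 = 4·10 + 10·10 + 1·9 = 6
h_52 = 4·6 + 10·10 + 1·10 = 2
h_53 = 4·2 + 10·6 + 1·10 = 1
h_54 = 4·1 + 10·2 + 1·6 = 8
h_55 = 4·8 + 10·1 + 1·2 = 0
h_56 = 4·0 + 10·8 + 1·1 = 4
h_57 = 4·4 + 10·0 + 1·8 = 2
h_58 = 4·2 + 10·4 + 1·0 = 4
h_59 = 4·4 + 10·2 + 1·4 = 7
h_60 = 4·7 + 10·4 + 1·2 = 4
h_61 = 4·4 + 10·7 + 1·4 = 2
h_62 = 4·2 + 10·4 + 1·7 = 0

0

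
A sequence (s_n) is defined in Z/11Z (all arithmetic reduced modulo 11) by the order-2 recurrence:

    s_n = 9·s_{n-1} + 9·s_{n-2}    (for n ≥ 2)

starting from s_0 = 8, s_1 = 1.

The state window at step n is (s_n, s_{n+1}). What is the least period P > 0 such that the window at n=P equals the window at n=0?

n=0: window = (8, 1)
n=1: window = (1, 4)
n=2: window = (4, 1)
n=3: window = (1, 1)
n=4: window = (1, 7)
n=5: window = (7, 6)
n=6: window = (6, 7)
n=7: window = (7, 7)
n=8: window = (7, 5)
n=9: window = (5, 9)
n=10: window = (9, 5)
n=11: window = (5, 5)
n=12: window = (5, 2)
n=13: window = (2, 8)
n=14: window = (8, 2)
n=15: window = (2, 2)
n=16: window = (2, 3)
n=17: window = (3, 1)
n=18: window = (1, 3)
n=19: window = (3, 3)
n=20: window = (3, 10)
n=21: window = (10, 7)
n=22: window = (7, 10)
n=23: window = (10, 10)
n=24: window = (10, 4)
n=25: window = (4, 5)
n=26: window = (5, 4)
n=27: window = (4, 4)
n=28: window = (4, 6)
n=29: window = (6, 2)
n=30: window = (2, 6)
n=31: window = (6, 6)
n=32: window = (6, 9)
n=33: window = (9, 3)
n=34: window = (3, 9)
n=35: window = (9, 9)
n=36: window = (9, 8)
n=37: window = (8, 10)
n=38: window = (10, 8)
n=39: window = (8, 8)
n=40: window = (8, 1)
window at n=40 equals window at n=0 → period = 40

40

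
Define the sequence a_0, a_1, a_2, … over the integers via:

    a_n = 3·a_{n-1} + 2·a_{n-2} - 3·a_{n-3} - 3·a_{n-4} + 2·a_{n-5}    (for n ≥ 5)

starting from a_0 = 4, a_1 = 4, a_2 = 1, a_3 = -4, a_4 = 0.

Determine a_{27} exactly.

a_5 = 3·0 + 2·-4 + -3·1 + -3·4 + 2·4 = -15
a_6 = 3·-15 + 2·0 + -3·-4 + -3·1 + 2·4 = -28
a_7 = 3·-28 + 2·-15 + -3·0 + -3·-4 + 2·1 = -100
a_8 = 3·-100 + 2·-28 + -3·-15 + -3·0 + 2·-4 = -319
a_9 = 3·-319 + 2·-100 + -3·-28 + -3·-15 + 2·0 = -1028
a_10 = 3·-1028 + 2·-319 + -3·-100 + -3·-28 + 2·-15 = -3368
a_11 = 3·-3368 + 2·-1028 + -3·-319 + -3·-100 + 2·-28 = -10959
a_12 = 3·-10959 + 2·-3368 + -3·-1028 + -3·-319 + 2·-100 = -35772
a_13 = 3·-35772 + 2·-10959 + -3·-3368 + -3·-1028 + 2·-319 = -116684
a_14 = 3·-116684 + 2·-35772 + -3·-10959 + -3·-3368 + 2·-1028 = -380671
a_15 = 3·-380671 + 2·-116684 + -3·-35772 + -3·-10959 + 2·-3368 = -1241924
a_16 = 3·-1241924 + 2·-380671 + -3·-116684 + -3·-35772 + 2·-10959 = -4051664
a_17 = 3·-4051664 + 2·-1241924 + -3·-380671 + -3·-116684 + 2·-35772 = -13218319
a_18 = 3·-13218319 + 2·-4051664 + -3·-1241924 + -3·-380671 + 2·-116684 = -43123868
a_19 = 3·-43123868 + 2·-13218319 + -3·-4051664 + -3·-1241924 + 2·-380671 = -140688820
a_20 = 3·-140688820 + 2·-43123868 + -3·-13218319 + -3·-4051664 + 2·-1241924 = -458988095
a_21 = 3·-458988095 + 2·-140688820 + -3·-43123868 + -3·-13218319 + 2·-4051664 = -1497418692
a_22 = 3·-1497418692 + 2·-458988095 + -3·-140688820 + -3·-43123868 + 2·-13218319 = -4885230840
a_23 = 3·-4885230840 + 2·-1497418692 + -3·-458988095 + -3·-140688820 + 2·-43123868 = -15937746895
a_24 = 3·-15937746895 + 2·-4885230840 + -3·-1497418692 + -3·-458988095 + 2·-140688820 = -51995859644
a_25 = 3·-51995859644 + 2·-15937746895 + -3·-4885230840 + -3·-1497418692 + 2·-458988095 = -169633100316
a_26 = 3·-169633100316 + 2·-51995859644 + -3·-15937746895 + -3·-4885230840 + 2·-1497418692 = -553416924415
a_27 = 3·-553416924415 + 2·-169633100316 + -3·-51995859644 + -3·-15937746895 + 2·-4885230840 = -1805486615940

-1805486615940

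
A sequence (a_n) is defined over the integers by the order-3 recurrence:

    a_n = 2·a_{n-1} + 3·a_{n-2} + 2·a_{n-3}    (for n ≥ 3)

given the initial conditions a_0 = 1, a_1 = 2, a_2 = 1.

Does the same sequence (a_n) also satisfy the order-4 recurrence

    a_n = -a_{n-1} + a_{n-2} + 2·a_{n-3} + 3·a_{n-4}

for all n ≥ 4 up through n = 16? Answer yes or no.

no

Terms a_0..a_16: 1, 2, 1, 10, 27, 86, 273, 858, 2707, 8534, 26905, 84826, 267435, 843158, 2658273, 8380890, 26422915
n=4: candidate gives -2, actual a_4 = 27 ✗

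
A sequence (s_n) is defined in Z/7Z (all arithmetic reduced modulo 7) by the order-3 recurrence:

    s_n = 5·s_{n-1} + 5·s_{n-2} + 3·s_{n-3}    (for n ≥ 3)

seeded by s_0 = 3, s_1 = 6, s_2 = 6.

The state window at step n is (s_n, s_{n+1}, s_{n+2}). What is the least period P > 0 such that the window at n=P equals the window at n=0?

12

n=0: window = (3, 6, 6)
n=1: window = (6, 6, 6)
n=2: window = (6, 6, 1)
n=3: window = (6, 1, 4)
n=4: window = (1, 4, 1)
n=5: window = (4, 1, 0)
n=6: window = (1, 0, 3)
n=7: window = (0, 3, 4)
n=8: window = (3, 4, 0)
n=9: window = (4, 0, 1)
n=10: window = (0, 1, 3)
n=11: window = (1, 3, 6)
n=12: window = (3, 6, 6)
window at n=12 equals window at n=0 → period = 12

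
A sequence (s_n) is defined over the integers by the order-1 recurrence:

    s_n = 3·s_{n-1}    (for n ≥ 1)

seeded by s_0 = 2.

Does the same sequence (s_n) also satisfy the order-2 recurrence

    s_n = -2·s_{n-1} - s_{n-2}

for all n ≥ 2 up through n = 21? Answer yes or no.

Terms s_0..s_21: 2, 6, 18, 54, 162, 486, 1458, 4374, 13122, 39366, 118098, 354294, 1062882, 3188646, 9565938, 28697814, 86093442, 258280326, 774840978, 2324522934, 6973568802, 20920706406
n=2: candidate gives -14, actual s_2 = 18 ✗

no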